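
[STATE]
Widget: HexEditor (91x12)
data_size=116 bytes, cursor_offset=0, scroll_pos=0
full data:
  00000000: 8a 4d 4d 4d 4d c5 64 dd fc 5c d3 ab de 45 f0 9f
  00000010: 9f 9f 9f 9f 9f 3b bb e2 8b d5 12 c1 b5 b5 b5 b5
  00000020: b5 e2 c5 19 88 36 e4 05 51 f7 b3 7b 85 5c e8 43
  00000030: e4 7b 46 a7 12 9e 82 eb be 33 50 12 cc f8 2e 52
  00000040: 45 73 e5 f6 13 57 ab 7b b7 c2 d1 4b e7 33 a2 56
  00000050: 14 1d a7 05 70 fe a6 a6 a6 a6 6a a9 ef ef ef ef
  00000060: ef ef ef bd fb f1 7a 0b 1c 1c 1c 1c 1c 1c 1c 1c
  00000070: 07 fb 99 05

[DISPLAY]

00000000  8A 4d 4d 4d 4d c5 64 dd  fc 5c d3 ab de 45 f0 9f  |.MMMM.d..\...E..|             
00000010  9f 9f 9f 9f 9f 3b bb e2  8b d5 12 c1 b5 b5 b5 b5  |.....;..........|             
00000020  b5 e2 c5 19 88 36 e4 05  51 f7 b3 7b 85 5c e8 43  |.....6..Q..{.\.C|             
00000030  e4 7b 46 a7 12 9e 82 eb  be 33 50 12 cc f8 2e 52  |.{F......3P....R|             
00000040  45 73 e5 f6 13 57 ab 7b  b7 c2 d1 4b e7 33 a2 56  |Es...W.{...K.3.V|             
00000050  14 1d a7 05 70 fe a6 a6  a6 a6 6a a9 ef ef ef ef  |....p.....j.....|             
00000060  ef ef ef bd fb f1 7a 0b  1c 1c 1c 1c 1c 1c 1c 1c  |......z.........|             
00000070  07 fb 99 05                                       |....            |             
                                                                                           
                                                                                           
                                                                                           
                                                                                           


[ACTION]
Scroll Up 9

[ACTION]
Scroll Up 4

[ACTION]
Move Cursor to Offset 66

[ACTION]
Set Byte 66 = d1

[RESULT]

00000000  8a 4d 4d 4d 4d c5 64 dd  fc 5c d3 ab de 45 f0 9f  |.MMMM.d..\...E..|             
00000010  9f 9f 9f 9f 9f 3b bb e2  8b d5 12 c1 b5 b5 b5 b5  |.....;..........|             
00000020  b5 e2 c5 19 88 36 e4 05  51 f7 b3 7b 85 5c e8 43  |.....6..Q..{.\.C|             
00000030  e4 7b 46 a7 12 9e 82 eb  be 33 50 12 cc f8 2e 52  |.{F......3P....R|             
00000040  45 73 D1 f6 13 57 ab 7b  b7 c2 d1 4b e7 33 a2 56  |Es...W.{...K.3.V|             
00000050  14 1d a7 05 70 fe a6 a6  a6 a6 6a a9 ef ef ef ef  |....p.....j.....|             
00000060  ef ef ef bd fb f1 7a 0b  1c 1c 1c 1c 1c 1c 1c 1c  |......z.........|             
00000070  07 fb 99 05                                       |....            |             
                                                                                           
                                                                                           
                                                                                           
                                                                                           


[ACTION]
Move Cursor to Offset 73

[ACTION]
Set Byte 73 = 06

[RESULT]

00000000  8a 4d 4d 4d 4d c5 64 dd  fc 5c d3 ab de 45 f0 9f  |.MMMM.d..\...E..|             
00000010  9f 9f 9f 9f 9f 3b bb e2  8b d5 12 c1 b5 b5 b5 b5  |.....;..........|             
00000020  b5 e2 c5 19 88 36 e4 05  51 f7 b3 7b 85 5c e8 43  |.....6..Q..{.\.C|             
00000030  e4 7b 46 a7 12 9e 82 eb  be 33 50 12 cc f8 2e 52  |.{F......3P....R|             
00000040  45 73 d1 f6 13 57 ab 7b  b7 06 d1 4b e7 33 a2 56  |Es...W.{...K.3.V|             
00000050  14 1d a7 05 70 fe a6 a6  a6 a6 6a a9 ef ef ef ef  |....p.....j.....|             
00000060  ef ef ef bd fb f1 7a 0b  1c 1c 1c 1c 1c 1c 1c 1c  |......z.........|             
00000070  07 fb 99 05                                       |....            |             
                                                                                           
                                                                                           
                                                                                           
                                                                                           


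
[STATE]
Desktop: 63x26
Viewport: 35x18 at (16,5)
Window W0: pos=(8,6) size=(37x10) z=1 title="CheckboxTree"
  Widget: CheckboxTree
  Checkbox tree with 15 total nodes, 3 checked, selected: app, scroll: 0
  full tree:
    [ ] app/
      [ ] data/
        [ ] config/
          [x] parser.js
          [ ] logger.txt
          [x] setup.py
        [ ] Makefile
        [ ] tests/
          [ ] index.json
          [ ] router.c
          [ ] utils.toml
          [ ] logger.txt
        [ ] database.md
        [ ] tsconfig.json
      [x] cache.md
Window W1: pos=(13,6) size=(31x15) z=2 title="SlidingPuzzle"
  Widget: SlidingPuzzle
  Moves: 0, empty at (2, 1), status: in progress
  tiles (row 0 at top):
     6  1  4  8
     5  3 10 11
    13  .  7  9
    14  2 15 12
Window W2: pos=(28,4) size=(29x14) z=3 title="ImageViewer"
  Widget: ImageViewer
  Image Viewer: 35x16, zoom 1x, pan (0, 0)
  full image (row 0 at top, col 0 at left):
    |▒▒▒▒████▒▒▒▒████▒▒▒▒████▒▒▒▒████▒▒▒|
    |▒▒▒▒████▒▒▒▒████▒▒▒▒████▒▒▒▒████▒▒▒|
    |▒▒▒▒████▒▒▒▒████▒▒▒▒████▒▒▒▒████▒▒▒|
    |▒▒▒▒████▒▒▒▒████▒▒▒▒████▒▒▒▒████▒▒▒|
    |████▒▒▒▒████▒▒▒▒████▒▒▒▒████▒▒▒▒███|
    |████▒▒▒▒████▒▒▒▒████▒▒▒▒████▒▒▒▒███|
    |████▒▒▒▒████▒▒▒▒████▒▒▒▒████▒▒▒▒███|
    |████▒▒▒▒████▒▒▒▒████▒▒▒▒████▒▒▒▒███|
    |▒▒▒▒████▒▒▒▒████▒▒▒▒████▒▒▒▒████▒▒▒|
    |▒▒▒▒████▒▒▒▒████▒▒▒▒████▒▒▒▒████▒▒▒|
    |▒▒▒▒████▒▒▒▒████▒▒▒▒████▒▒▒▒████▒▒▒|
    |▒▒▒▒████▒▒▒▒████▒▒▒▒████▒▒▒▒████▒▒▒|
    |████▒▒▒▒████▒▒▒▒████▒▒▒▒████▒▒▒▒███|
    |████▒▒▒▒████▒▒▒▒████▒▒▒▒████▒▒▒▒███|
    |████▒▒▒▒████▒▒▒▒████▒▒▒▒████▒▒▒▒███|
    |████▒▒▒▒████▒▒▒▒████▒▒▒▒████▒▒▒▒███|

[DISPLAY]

            ┃ ImageViewer          
━━━━━━━━━━━━┠──────────────────────
lidingPuzzle┃▒▒▒▒████▒▒▒▒████▒▒▒▒██
────────────┃▒▒▒▒████▒▒▒▒████▒▒▒▒██
───┬────┬───┃▒▒▒▒████▒▒▒▒████▒▒▒▒██
 6 │  1 │  4┃▒▒▒▒████▒▒▒▒████▒▒▒▒██
───┼────┼───┃████▒▒▒▒████▒▒▒▒████▒▒
 5 │  3 │ 10┃████▒▒▒▒████▒▒▒▒████▒▒
───┼────┼───┃████▒▒▒▒████▒▒▒▒████▒▒
13 │    │  7┃████▒▒▒▒████▒▒▒▒████▒▒
───┼────┼───┃▒▒▒▒████▒▒▒▒████▒▒▒▒██
14 │  2 │ 15┃▒▒▒▒████▒▒▒▒████▒▒▒▒██
───┴────┴───┗━━━━━━━━━━━━━━━━━━━━━━
ves: 0                     ┃       
                           ┃       
━━━━━━━━━━━━━━━━━━━━━━━━━━━┛       
                                   
                                   


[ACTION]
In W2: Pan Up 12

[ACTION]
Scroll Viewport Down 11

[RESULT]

────────────┃▒▒▒▒████▒▒▒▒████▒▒▒▒██
───┬────┬───┃▒▒▒▒████▒▒▒▒████▒▒▒▒██
 6 │  1 │  4┃▒▒▒▒████▒▒▒▒████▒▒▒▒██
───┼────┼───┃████▒▒▒▒████▒▒▒▒████▒▒
 5 │  3 │ 10┃████▒▒▒▒████▒▒▒▒████▒▒
───┼────┼───┃████▒▒▒▒████▒▒▒▒████▒▒
13 │    │  7┃████▒▒▒▒████▒▒▒▒████▒▒
───┼────┼───┃▒▒▒▒████▒▒▒▒████▒▒▒▒██
14 │  2 │ 15┃▒▒▒▒████▒▒▒▒████▒▒▒▒██
───┴────┴───┗━━━━━━━━━━━━━━━━━━━━━━
ves: 0                     ┃       
                           ┃       
━━━━━━━━━━━━━━━━━━━━━━━━━━━┛       
                                   
                                   
                                   
                                   
                                   


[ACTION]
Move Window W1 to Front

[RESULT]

───────────────────────────┨█▒▒▒▒██
───┬────┬────┬────┐        ┃█▒▒▒▒██
 6 │  1 │  4 │  8 │        ┃█▒▒▒▒██
───┼────┼────┼────┤        ┃▒████▒▒
 5 │  3 │ 10 │ 11 │        ┃▒████▒▒
───┼────┼────┼────┤        ┃▒████▒▒
13 │    │  7 │  9 │        ┃▒████▒▒
───┼────┼────┼────┤        ┃█▒▒▒▒██
14 │  2 │ 15 │ 12 │        ┃█▒▒▒▒██
───┴────┴────┴────┘        ┃━━━━━━━
ves: 0                     ┃       
                           ┃       
━━━━━━━━━━━━━━━━━━━━━━━━━━━┛       
                                   
                                   
                                   
                                   
                                   


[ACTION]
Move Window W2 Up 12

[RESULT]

───────────────────────────┨▒████▒▒
───┬────┬────┬────┐        ┃▒████▒▒
 6 │  1 │  4 │  8 │        ┃▒████▒▒
───┼────┼────┼────┤        ┃█▒▒▒▒██
 5 │  3 │ 10 │ 11 │        ┃█▒▒▒▒██
───┼────┼────┼────┤        ┃━━━━━━━
13 │    │  7 │  9 │        ┃┃      
───┼────┼────┼────┤        ┃┛      
14 │  2 │ 15 │ 12 │        ┃       
───┴────┴────┴────┘        ┃       
ves: 0                     ┃       
                           ┃       
━━━━━━━━━━━━━━━━━━━━━━━━━━━┛       
                                   
                                   
                                   
                                   
                                   


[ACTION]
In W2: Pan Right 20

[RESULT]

───────────────────────────┨       
───┬────┬────┬────┐        ┃       
 6 │  1 │  4 │  8 │        ┃       
───┼────┼────┼────┤        ┃       
 5 │  3 │ 10 │ 11 │        ┃       
───┼────┼────┼────┤        ┃━━━━━━━
13 │    │  7 │  9 │        ┃┃      
───┼────┼────┼────┤        ┃┛      
14 │  2 │ 15 │ 12 │        ┃       
───┴────┴────┴────┘        ┃       
ves: 0                     ┃       
                           ┃       
━━━━━━━━━━━━━━━━━━━━━━━━━━━┛       
                                   
                                   
                                   
                                   
                                   


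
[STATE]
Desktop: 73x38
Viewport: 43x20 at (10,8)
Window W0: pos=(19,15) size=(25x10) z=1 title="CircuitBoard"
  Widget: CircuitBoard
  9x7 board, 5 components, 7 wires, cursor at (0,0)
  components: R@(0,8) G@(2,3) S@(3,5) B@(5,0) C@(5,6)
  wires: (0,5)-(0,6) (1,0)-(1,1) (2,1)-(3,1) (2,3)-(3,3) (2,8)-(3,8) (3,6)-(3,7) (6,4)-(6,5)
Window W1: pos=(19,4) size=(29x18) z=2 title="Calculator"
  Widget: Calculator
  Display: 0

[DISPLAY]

         ┃┌───┬───┬───┬───┐          ┃     
         ┃│ 7 │ 8 │ 9 │ ÷ │          ┃     
         ┃├───┼───┼───┼───┤          ┃     
         ┃│ 4 │ 5 │ 6 │ × │          ┃     
         ┃├───┼───┼───┼───┤          ┃     
         ┃│ 1 │ 2 │ 3 │ - │          ┃     
         ┃├───┼───┼───┼───┤          ┃     
         ┃│ 0 │ . │ = │ + │          ┃     
         ┃├───┼───┼───┼───┤          ┃     
         ┃│ C │ MC│ MR│ M+│          ┃     
         ┃└───┴───┴───┴───┘          ┃     
         ┃                           ┃     
         ┃                           ┃     
         ┗━━━━━━━━━━━━━━━━━━━━━━━━━━━┛     
         ┃                       ┃         
         ┃2       ·       G      ┃         
         ┗━━━━━━━━━━━━━━━━━━━━━━━┛         
                                           
                                           
                                           


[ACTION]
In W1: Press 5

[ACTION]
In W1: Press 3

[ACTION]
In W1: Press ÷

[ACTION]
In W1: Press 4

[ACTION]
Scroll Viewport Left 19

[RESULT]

                   ┃┌───┬───┬───┬───┐      
                   ┃│ 7 │ 8 │ 9 │ ÷ │      
                   ┃├───┼───┼───┼───┤      
                   ┃│ 4 │ 5 │ 6 │ × │      
                   ┃├───┼───┼───┼───┤      
                   ┃│ 1 │ 2 │ 3 │ - │      
                   ┃├───┼───┼───┼───┤      
                   ┃│ 0 │ . │ = │ + │      
                   ┃├───┼───┼───┼───┤      
                   ┃│ C │ MC│ MR│ M+│      
                   ┃└───┴───┴───┴───┘      
                   ┃                       
                   ┃                       
                   ┗━━━━━━━━━━━━━━━━━━━━━━━
                   ┃                       
                   ┃2       ·       G      
                   ┗━━━━━━━━━━━━━━━━━━━━━━━
                                           
                                           
                                           


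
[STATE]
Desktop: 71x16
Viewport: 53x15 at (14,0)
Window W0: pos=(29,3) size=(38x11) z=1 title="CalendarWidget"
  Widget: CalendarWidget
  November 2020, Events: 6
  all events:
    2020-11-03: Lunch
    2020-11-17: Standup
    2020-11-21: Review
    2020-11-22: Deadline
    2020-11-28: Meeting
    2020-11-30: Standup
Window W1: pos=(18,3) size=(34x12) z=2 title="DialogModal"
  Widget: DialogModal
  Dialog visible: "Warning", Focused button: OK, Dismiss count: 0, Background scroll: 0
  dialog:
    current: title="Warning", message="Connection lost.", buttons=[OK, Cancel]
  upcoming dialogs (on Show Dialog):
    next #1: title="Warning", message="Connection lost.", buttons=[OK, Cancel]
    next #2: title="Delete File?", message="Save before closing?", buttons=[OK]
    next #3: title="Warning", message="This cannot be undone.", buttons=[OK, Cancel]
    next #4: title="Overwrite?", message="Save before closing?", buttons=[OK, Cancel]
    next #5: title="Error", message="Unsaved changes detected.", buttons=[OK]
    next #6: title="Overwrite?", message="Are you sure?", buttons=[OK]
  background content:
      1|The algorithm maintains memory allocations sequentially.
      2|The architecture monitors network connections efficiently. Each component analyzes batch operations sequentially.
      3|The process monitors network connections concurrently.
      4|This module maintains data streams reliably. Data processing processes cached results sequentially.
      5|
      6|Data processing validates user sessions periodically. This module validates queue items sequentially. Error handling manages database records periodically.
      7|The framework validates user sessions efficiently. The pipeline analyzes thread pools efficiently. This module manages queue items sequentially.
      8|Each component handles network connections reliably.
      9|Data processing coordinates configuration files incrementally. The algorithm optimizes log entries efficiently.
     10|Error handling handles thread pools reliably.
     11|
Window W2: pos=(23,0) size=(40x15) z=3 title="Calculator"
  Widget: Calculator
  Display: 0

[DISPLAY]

         ┏━━━━━━━━━━━━━━━━━━━━━━━━━━━━━━━━━━━━━━┓    
         ┃ Calculator                           ┃    
         ┠──────────────────────────────────────┨    
    ┏━━━━┃                                     0┃━━━┓
    ┃ Dia┃┌───┬───┬───┬───┐                     ┃   ┃
    ┠────┃│ 7 │ 8 │ 9 │ ÷ │                     ┃───┨
    ┃The ┃├───┼───┼───┼───┤                     ┃   ┃
    ┃The ┃│ 4 │ 5 │ 6 │ × │                     ┃   ┃
    ┃The ┃├───┼───┼───┼───┤                     ┃   ┃
    ┃This┃│ 1 │ 2 │ 3 │ - │                     ┃   ┃
    ┃    ┃├───┼───┼───┼───┤                     ┃   ┃
    ┃Data┃│ 0 │ . │ = │ + │                     ┃   ┃
    ┃The ┃├───┼───┼───┼───┤                     ┃   ┃
    ┃Each┃│ C │ MC│ MR│ M+│                     ┃━━━┛
    ┗━━━━┗━━━━━━━━━━━━━━━━━━━━━━━━━━━━━━━━━━━━━━┛    


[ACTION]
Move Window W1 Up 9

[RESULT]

    ┏━━━━┏━━━━━━━━━━━━━━━━━━━━━━━━━━━━━━━━━━━━━━┓    
    ┃ Dia┃ Calculator                           ┃    
    ┠────┠──────────────────────────────────────┨    
    ┃The ┃                                     0┃━━━┓
    ┃The ┃┌───┬───┬───┬───┐                     ┃   ┃
    ┃The ┃│ 7 │ 8 │ 9 │ ÷ │                     ┃───┨
    ┃This┃├───┼───┼───┼───┤                     ┃   ┃
    ┃    ┃│ 4 │ 5 │ 6 │ × │                     ┃   ┃
    ┃Data┃├───┼───┼───┼───┤                     ┃   ┃
    ┃The ┃│ 1 │ 2 │ 3 │ - │                     ┃   ┃
    ┃Each┃├───┼───┼───┼───┤                     ┃   ┃
    ┗━━━━┃│ 0 │ . │ = │ + │                     ┃   ┃
         ┃├───┼───┼───┼───┤                     ┃   ┃
         ┃│ C │ MC│ MR│ M+│                     ┃━━━┛
         ┗━━━━━━━━━━━━━━━━━━━━━━━━━━━━━━━━━━━━━━┛    


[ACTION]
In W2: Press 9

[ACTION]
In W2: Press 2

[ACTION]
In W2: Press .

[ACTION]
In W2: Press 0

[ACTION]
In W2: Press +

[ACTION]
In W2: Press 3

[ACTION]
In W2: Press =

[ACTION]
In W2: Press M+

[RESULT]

    ┏━━━━┏━━━━━━━━━━━━━━━━━━━━━━━━━━━━━━━━━━━━━━┓    
    ┃ Dia┃ Calculator                           ┃    
    ┠────┠──────────────────────────────────────┨    
    ┃The ┃                                    95┃━━━┓
    ┃The ┃┌───┬───┬───┬───┐                     ┃   ┃
    ┃The ┃│ 7 │ 8 │ 9 │ ÷ │                     ┃───┨
    ┃This┃├───┼───┼───┼───┤                     ┃   ┃
    ┃    ┃│ 4 │ 5 │ 6 │ × │                     ┃   ┃
    ┃Data┃├───┼───┼───┼───┤                     ┃   ┃
    ┃The ┃│ 1 │ 2 │ 3 │ - │                     ┃   ┃
    ┃Each┃├───┼───┼───┼───┤                     ┃   ┃
    ┗━━━━┃│ 0 │ . │ = │ + │                     ┃   ┃
         ┃├───┼───┼───┼───┤                     ┃   ┃
         ┃│ C │ MC│ MR│ M+│                     ┃━━━┛
         ┗━━━━━━━━━━━━━━━━━━━━━━━━━━━━━━━━━━━━━━┛    


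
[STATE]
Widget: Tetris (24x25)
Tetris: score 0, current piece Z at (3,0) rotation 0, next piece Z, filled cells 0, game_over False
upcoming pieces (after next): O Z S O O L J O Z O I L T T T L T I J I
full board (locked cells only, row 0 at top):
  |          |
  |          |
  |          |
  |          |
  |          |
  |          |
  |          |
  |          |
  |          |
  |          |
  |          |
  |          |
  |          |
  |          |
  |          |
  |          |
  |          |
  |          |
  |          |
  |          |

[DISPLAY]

   ▓▓     │Next:        
    ▓▓    │▓▓           
          │ ▓▓          
          │             
          │             
          │             
          │Score:       
          │0            
          │             
          │             
          │             
          │             
          │             
          │             
          │             
          │             
          │             
          │             
          │             
          │             
          │             
          │             
          │             
          │             
          │             


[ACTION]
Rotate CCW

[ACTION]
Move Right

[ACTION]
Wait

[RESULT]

          │Next:        
     ▓    │▓▓           
    ▓▓    │ ▓▓          
    ▓     │             
          │             
          │             
          │Score:       
          │0            
          │             
          │             
          │             
          │             
          │             
          │             
          │             
          │             
          │             
          │             
          │             
          │             
          │             
          │             
          │             
          │             
          │             


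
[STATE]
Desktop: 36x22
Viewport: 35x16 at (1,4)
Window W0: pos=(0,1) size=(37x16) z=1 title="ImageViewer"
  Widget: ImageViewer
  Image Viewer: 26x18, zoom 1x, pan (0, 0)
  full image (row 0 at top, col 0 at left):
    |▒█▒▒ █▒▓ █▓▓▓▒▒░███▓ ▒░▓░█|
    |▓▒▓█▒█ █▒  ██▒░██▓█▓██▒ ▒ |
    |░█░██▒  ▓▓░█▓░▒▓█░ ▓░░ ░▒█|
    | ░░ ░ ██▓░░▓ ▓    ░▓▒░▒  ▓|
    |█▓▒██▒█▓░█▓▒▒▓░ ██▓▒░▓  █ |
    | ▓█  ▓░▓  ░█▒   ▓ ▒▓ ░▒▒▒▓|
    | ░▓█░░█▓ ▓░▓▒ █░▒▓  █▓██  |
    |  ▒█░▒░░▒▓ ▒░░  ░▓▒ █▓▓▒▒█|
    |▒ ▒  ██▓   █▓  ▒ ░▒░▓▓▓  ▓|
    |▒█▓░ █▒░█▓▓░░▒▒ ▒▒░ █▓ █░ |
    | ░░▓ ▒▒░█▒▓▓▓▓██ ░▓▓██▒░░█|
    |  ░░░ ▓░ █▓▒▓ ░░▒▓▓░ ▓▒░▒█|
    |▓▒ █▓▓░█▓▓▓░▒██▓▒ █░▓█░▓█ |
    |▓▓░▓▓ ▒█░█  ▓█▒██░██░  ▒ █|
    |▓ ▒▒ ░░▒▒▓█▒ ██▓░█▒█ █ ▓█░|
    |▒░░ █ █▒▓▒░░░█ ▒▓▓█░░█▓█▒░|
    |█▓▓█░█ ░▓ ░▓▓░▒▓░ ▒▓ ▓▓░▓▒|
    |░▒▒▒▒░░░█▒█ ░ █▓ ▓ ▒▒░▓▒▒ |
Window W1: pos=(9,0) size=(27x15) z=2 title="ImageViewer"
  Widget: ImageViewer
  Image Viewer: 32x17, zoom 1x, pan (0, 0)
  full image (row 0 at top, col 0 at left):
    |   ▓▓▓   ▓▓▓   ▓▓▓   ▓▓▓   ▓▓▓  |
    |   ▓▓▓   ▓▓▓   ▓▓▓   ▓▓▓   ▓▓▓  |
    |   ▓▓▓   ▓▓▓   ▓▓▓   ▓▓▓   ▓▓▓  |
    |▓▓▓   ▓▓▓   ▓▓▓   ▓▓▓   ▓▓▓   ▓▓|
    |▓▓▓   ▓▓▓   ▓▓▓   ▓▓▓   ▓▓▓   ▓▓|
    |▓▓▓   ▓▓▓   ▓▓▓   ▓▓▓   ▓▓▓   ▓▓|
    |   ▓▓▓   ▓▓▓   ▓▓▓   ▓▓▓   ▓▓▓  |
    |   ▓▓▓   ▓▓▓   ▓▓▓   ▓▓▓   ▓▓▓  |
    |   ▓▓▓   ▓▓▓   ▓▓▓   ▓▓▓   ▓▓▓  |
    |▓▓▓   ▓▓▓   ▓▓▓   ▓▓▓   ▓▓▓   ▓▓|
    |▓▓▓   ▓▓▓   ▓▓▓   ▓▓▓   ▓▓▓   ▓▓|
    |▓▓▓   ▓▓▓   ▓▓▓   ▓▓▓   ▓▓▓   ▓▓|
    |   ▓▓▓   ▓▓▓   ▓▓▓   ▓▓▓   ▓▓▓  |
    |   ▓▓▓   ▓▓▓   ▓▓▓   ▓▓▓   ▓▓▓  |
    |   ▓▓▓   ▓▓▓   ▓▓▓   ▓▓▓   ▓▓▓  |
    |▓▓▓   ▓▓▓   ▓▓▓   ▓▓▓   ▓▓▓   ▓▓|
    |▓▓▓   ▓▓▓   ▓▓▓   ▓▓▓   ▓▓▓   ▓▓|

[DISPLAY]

▒█▒▒ █▒▓┃   ▓▓▓   ▓▓▓   ▓▓▓   ▓▓▓ ┃
▓▒▓█▒█ █┃   ▓▓▓   ▓▓▓   ▓▓▓   ▓▓▓ ┃
░█░██▒  ┃▓▓▓   ▓▓▓   ▓▓▓   ▓▓▓   ▓┃
 ░░ ░ ██┃▓▓▓   ▓▓▓   ▓▓▓   ▓▓▓   ▓┃
█▓▒██▒█▓┃▓▓▓   ▓▓▓   ▓▓▓   ▓▓▓   ▓┃
 ▓█  ▓░▓┃   ▓▓▓   ▓▓▓   ▓▓▓   ▓▓▓ ┃
 ░▓█░░█▓┃   ▓▓▓   ▓▓▓   ▓▓▓   ▓▓▓ ┃
  ▒█░▒░░┃   ▓▓▓   ▓▓▓   ▓▓▓   ▓▓▓ ┃
▒ ▒  ██▓┃▓▓▓   ▓▓▓   ▓▓▓   ▓▓▓   ▓┃
▒█▓░ █▒░┃▓▓▓   ▓▓▓   ▓▓▓   ▓▓▓   ▓┃
 ░░▓ ▒▒░┗━━━━━━━━━━━━━━━━━━━━━━━━━┛
  ░░░ ▓░ █▓▒▓ ░░▒▓▓░ ▓▒░▒█         
━━━━━━━━━━━━━━━━━━━━━━━━━━━━━━━━━━━
                                   
                                   
                                   


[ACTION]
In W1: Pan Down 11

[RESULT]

▒█▒▒ █▒▓┃   ▓▓▓   ▓▓▓   ▓▓▓   ▓▓▓ ┃
▓▒▓█▒█ █┃   ▓▓▓   ▓▓▓   ▓▓▓   ▓▓▓ ┃
░█░██▒  ┃   ▓▓▓   ▓▓▓   ▓▓▓   ▓▓▓ ┃
 ░░ ░ ██┃▓▓▓   ▓▓▓   ▓▓▓   ▓▓▓   ▓┃
█▓▒██▒█▓┃▓▓▓   ▓▓▓   ▓▓▓   ▓▓▓   ▓┃
 ▓█  ▓░▓┃                         ┃
 ░▓█░░█▓┃                         ┃
  ▒█░▒░░┃                         ┃
▒ ▒  ██▓┃                         ┃
▒█▓░ █▒░┃                         ┃
 ░░▓ ▒▒░┗━━━━━━━━━━━━━━━━━━━━━━━━━┛
  ░░░ ▓░ █▓▒▓ ░░▒▓▓░ ▓▒░▒█         
━━━━━━━━━━━━━━━━━━━━━━━━━━━━━━━━━━━
                                   
                                   
                                   


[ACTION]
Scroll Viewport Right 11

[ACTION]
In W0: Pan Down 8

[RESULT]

▒ ▒  ██▓┃   ▓▓▓   ▓▓▓   ▓▓▓   ▓▓▓ ┃
▒█▓░ █▒░┃   ▓▓▓   ▓▓▓   ▓▓▓   ▓▓▓ ┃
 ░░▓ ▒▒░┃   ▓▓▓   ▓▓▓   ▓▓▓   ▓▓▓ ┃
  ░░░ ▓░┃▓▓▓   ▓▓▓   ▓▓▓   ▓▓▓   ▓┃
▓▒ █▓▓░█┃▓▓▓   ▓▓▓   ▓▓▓   ▓▓▓   ▓┃
▓▓░▓▓ ▒█┃                         ┃
▓ ▒▒ ░░▒┃                         ┃
▒░░ █ █▒┃                         ┃
█▓▓█░█ ░┃                         ┃
░▒▒▒▒░░░┃                         ┃
        ┗━━━━━━━━━━━━━━━━━━━━━━━━━┛
                                   
━━━━━━━━━━━━━━━━━━━━━━━━━━━━━━━━━━━
                                   
                                   
                                   


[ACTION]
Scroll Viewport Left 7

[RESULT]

┃▒ ▒  ██▓┃   ▓▓▓   ▓▓▓   ▓▓▓   ▓▓▓ 
┃▒█▓░ █▒░┃   ▓▓▓   ▓▓▓   ▓▓▓   ▓▓▓ 
┃ ░░▓ ▒▒░┃   ▓▓▓   ▓▓▓   ▓▓▓   ▓▓▓ 
┃  ░░░ ▓░┃▓▓▓   ▓▓▓   ▓▓▓   ▓▓▓   ▓
┃▓▒ █▓▓░█┃▓▓▓   ▓▓▓   ▓▓▓   ▓▓▓   ▓
┃▓▓░▓▓ ▒█┃                         
┃▓ ▒▒ ░░▒┃                         
┃▒░░ █ █▒┃                         
┃█▓▓█░█ ░┃                         
┃░▒▒▒▒░░░┃                         
┃        ┗━━━━━━━━━━━━━━━━━━━━━━━━━
┃                                  
┗━━━━━━━━━━━━━━━━━━━━━━━━━━━━━━━━━━
                                   
                                   
                                   


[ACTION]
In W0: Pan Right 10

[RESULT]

┃ █▓  ▒ ░┃   ▓▓▓   ▓▓▓   ▓▓▓   ▓▓▓ 
┃▓░░▒▒ ▒▒┃   ▓▓▓   ▓▓▓   ▓▓▓   ▓▓▓ 
┃▓▓▓▓██ ░┃   ▓▓▓   ▓▓▓   ▓▓▓   ▓▓▓ 
┃▓▒▓ ░░▒▓┃▓▓▓   ▓▓▓   ▓▓▓   ▓▓▓   ▓
┃▓░▒██▓▒ ┃▓▓▓   ▓▓▓   ▓▓▓   ▓▓▓   ▓
┃  ▓█▒██░┃                         
┃█▒ ██▓░█┃                         
┃░░░█ ▒▓▓┃                         
┃░▓▓░▒▓░ ┃                         
┃█ ░ █▓ ▓┃                         
┃        ┗━━━━━━━━━━━━━━━━━━━━━━━━━
┃                                  
┗━━━━━━━━━━━━━━━━━━━━━━━━━━━━━━━━━━
                                   
                                   
                                   


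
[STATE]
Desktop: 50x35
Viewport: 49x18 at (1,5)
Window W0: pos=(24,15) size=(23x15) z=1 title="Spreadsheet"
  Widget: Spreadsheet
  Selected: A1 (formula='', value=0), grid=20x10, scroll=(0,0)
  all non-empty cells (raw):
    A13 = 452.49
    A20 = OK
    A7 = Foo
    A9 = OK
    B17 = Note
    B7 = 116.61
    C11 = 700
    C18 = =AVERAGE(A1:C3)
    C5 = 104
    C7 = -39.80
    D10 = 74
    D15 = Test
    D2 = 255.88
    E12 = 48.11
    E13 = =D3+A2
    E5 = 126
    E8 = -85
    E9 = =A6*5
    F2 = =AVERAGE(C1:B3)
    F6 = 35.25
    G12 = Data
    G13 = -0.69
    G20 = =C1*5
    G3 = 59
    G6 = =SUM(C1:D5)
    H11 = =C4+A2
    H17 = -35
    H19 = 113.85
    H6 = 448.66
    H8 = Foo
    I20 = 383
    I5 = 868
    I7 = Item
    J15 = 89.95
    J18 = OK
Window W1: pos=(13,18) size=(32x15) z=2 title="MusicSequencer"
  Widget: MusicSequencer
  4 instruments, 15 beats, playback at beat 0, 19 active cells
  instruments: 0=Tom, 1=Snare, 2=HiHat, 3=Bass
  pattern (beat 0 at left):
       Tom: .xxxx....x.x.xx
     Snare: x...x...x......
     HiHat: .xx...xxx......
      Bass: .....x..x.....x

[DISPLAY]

                                                 
                                                 
                                                 
                                                 
                                                 
                                                 
                                                 
                                                 
                                                 
                                                 
                       ┏━━━━━━━━━━━━━━━━━━━━━┓   
                       ┃ Spreadsheet         ┃   
                       ┠─────────────────────┨   
            ┏━━━━━━━━━━━━━━━━━━━━━━━━━━━━━━┓ ┃   
            ┃ MusicSequencer               ┃ ┃   
            ┠──────────────────────────────┨-┃   
            ┃      ▼12345678901234         ┃ ┃   
            ┃   Tom·████····█·█·██         ┃ ┃   


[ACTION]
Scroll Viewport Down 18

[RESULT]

                       ┠─────────────────────┨   
            ┏━━━━━━━━━━━━━━━━━━━━━━━━━━━━━━┓ ┃   
            ┃ MusicSequencer               ┃ ┃   
            ┠──────────────────────────────┨-┃   
            ┃      ▼12345678901234         ┃ ┃   
            ┃   Tom·████····█·█·██         ┃ ┃   
            ┃ Snare█···█···█······         ┃ ┃   
            ┃ HiHat·██···███······         ┃ ┃   
            ┃  Bass·····█··█·····█         ┃ ┃   
            ┃                              ┃ ┃   
            ┃                              ┃ ┃   
            ┃                              ┃ ┃   
            ┃                              ┃━┛   
            ┃                              ┃     
            ┃                              ┃     
            ┗━━━━━━━━━━━━━━━━━━━━━━━━━━━━━━┛     
                                                 
                                                 


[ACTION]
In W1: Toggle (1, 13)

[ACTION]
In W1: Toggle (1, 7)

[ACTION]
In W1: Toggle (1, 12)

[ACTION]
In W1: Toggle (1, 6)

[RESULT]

                       ┠─────────────────────┨   
            ┏━━━━━━━━━━━━━━━━━━━━━━━━━━━━━━┓ ┃   
            ┃ MusicSequencer               ┃ ┃   
            ┠──────────────────────────────┨-┃   
            ┃      ▼12345678901234         ┃ ┃   
            ┃   Tom·████····█·█·██         ┃ ┃   
            ┃ Snare█···█·███···██·         ┃ ┃   
            ┃ HiHat·██···███······         ┃ ┃   
            ┃  Bass·····█··█·····█         ┃ ┃   
            ┃                              ┃ ┃   
            ┃                              ┃ ┃   
            ┃                              ┃ ┃   
            ┃                              ┃━┛   
            ┃                              ┃     
            ┃                              ┃     
            ┗━━━━━━━━━━━━━━━━━━━━━━━━━━━━━━┛     
                                                 
                                                 


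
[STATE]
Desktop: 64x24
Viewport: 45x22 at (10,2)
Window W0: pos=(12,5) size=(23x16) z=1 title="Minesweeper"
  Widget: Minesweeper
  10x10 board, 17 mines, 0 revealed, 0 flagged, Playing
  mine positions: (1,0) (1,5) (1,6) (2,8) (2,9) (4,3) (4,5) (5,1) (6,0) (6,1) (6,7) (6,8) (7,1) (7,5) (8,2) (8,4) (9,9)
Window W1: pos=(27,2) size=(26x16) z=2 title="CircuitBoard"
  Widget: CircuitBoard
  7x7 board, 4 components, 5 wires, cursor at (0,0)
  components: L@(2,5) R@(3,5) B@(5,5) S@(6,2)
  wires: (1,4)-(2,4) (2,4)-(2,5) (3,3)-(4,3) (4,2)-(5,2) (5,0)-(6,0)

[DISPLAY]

                 ┏━━━━━━━━━━━━━━━━━━━━━━━━┓  
                 ┃ CircuitBoard           ┃  
                 ┠────────────────────────┨  
  ┏━━━━━━━━━━━━━━┃   0 1 2 3 4 5 6        ┃  
  ┃ Minesweeper  ┃0  [.]                  ┃  
  ┠──────────────┃                        ┃  
  ┃■■■■■■■■■■    ┃1                   ·   ┃  
  ┃■■■■■■■■■■    ┃                    │   ┃  
  ┃■■■■■■■■■■    ┃2                   · ─ ┃  
  ┃■■■■■■■■■■    ┃                        ┃  
  ┃■■■■■■■■■■    ┃3               ·       ┃  
  ┃■■■■■■■■■■    ┃                │       ┃  
  ┃■■■■■■■■■■    ┃4           ·   ·       ┃  
  ┃■■■■■■■■■■    ┃            │           ┃  
  ┃■■■■■■■■■■    ┃5   ·       ·           ┃  
  ┃■■■■■■■■■■    ┗━━━━━━━━━━━━━━━━━━━━━━━━┛  
  ┃                     ┃                    
  ┃                     ┃                    
  ┗━━━━━━━━━━━━━━━━━━━━━┛                    
                                             
                                             
                                             


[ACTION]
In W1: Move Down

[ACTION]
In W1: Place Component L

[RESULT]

                 ┏━━━━━━━━━━━━━━━━━━━━━━━━┓  
                 ┃ CircuitBoard           ┃  
                 ┠────────────────────────┨  
  ┏━━━━━━━━━━━━━━┃   0 1 2 3 4 5 6        ┃  
  ┃ Minesweeper  ┃0                       ┃  
  ┠──────────────┃                        ┃  
  ┃■■■■■■■■■■    ┃1  [L]              ·   ┃  
  ┃■■■■■■■■■■    ┃                    │   ┃  
  ┃■■■■■■■■■■    ┃2                   · ─ ┃  
  ┃■■■■■■■■■■    ┃                        ┃  
  ┃■■■■■■■■■■    ┃3               ·       ┃  
  ┃■■■■■■■■■■    ┃                │       ┃  
  ┃■■■■■■■■■■    ┃4           ·   ·       ┃  
  ┃■■■■■■■■■■    ┃            │           ┃  
  ┃■■■■■■■■■■    ┃5   ·       ·           ┃  
  ┃■■■■■■■■■■    ┗━━━━━━━━━━━━━━━━━━━━━━━━┛  
  ┃                     ┃                    
  ┃                     ┃                    
  ┗━━━━━━━━━━━━━━━━━━━━━┛                    
                                             
                                             
                                             
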